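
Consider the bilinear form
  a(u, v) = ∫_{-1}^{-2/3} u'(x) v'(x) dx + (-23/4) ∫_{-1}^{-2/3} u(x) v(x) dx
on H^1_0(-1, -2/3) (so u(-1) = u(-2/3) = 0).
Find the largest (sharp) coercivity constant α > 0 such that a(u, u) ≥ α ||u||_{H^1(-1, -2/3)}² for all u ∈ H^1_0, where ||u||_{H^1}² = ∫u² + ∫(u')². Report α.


α = (-23 + 36*π^2)/(4*(1 + 9*π^2))

Coercivity of a(·,·) on H^1_0(-1, -2/3) means a(u, u) ≥ α ||u||_{H^1}² for every u ∈ H^1_0.
The interval has length L = 1/3, and Poincaré/coercivity depend only on L. Here a(u, u) = ∫(u')² + (-23/4)·∫u².
Here c = -23/4 < 0 with |c| < (π/L)² = 9*π^2, so coercivity still holds. The condition a(u,u) ≥ α||u||_{H^1}² reads (1−α)∫(u')² ≥ (α−c)∫u². Any admissible α is ≤ 1 (rapidly oscillating u have ∫u²/∫(u')² → 0), and α = 1 would force 0 ≥ (1−c)∫u², impossible since c < 1; so 1−α > 0. By the sharp Poincaré inequality on H^1_0 of an interval of length L, ∫(u')² ≥ (π/L)²∫u² with equality for the first sine mode sin(π(x−x₀)/L) (x₀ the left endpoint), so the inequality holds for all u iff (1−α)(π/L)² ≥ α − c, i.e. α ≤ ((π/L)² + c)/((π/L)² + 1) = (1 + c(L/π)²)/(1 + (L/π)²). (Direct route, valid since c ≤ 0: Poincaré gives c∫u² ≥ c(L/π)²∫(u')², so a(u,u) ≥ (1 + c(L/π)²)∫(u')², while ||u||_{H^1}² ≤ (1 + (L/π)²)∫(u')²; dividing yields the same α.) With (π/L)² = 9*π^2 and c = -23/4, the largest admissible constant is α = ((π/L)² + c)/((π/L)² + 1).
Simplifying, α = (-23 + 36*π^2)/(4*(1 + 9*π^2)).


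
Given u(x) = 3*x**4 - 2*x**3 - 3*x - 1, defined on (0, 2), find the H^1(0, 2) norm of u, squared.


||u||_{H^1}^2 = 43928/35

The H^1 norm (squared) on an interval (0, L) is
  ||u||_{H^1}^2 = ∫_0^L u(x)^2 dx + ∫_0^L u'(x)^2 dx.
Compute u'(x) = 12*x**3 - 6*x**2 - 3.
Then u(x)^2 = 9*x**8 - 12*x**7 + 4*x**6 - 18*x**5 + 6*x**4 + 4*x**3 + 9*x**2 + 6*x + 1 and u'(x)^2 = 144*x**6 - 144*x**5 + 36*x**4 - 72*x**3 + 36*x**2 + 9.
Integrate each monomial from 0 to 2 using ∫_0^2 c·x^n dx = c·2^(n+1)/(n+1):
  ∫_0^2 u(x)^2 dx = ∫_0^2 (9*x^8 - 12*x^7 + 4*x^6 - 18*x^5 + 6*x^4 + 4*x^3 + 9*x^2 + 6*x + 1) dx. Term by term:
    ∫_0^2 9*x^8 dx = 512;  ∫_0^2 -12*x^7 dx = -384;  ∫_0^2 4*x^6 dx = 512/7;
    ∫_0^2 -18*x^5 dx = -192;  ∫_0^2 6*x^4 dx = 192/5;  ∫_0^2 4*x^3 dx = 16;
    ∫_0^2 9*x^2 dx = 24;  ∫_0^2 6*x dx = 12;  ∫_0^2 1 dx = 2.
  Sum: 512 − 384 + 512/7 − 192 + 192/5 + 16 + 24 + 12 + 2 = 3554/35.
  ∫_0^2 u'(x)^2 dx = ∫_0^2 (144*x^6 - 144*x^5 + 36*x^4 - 72*x^3 + 36*x^2 + 9) dx. Term by term:
    ∫_0^2 144*x^6 dx = 18432/7;  ∫_0^2 -144*x^5 dx = -1536;  ∫_0^2 36*x^4 dx = 1152/5;
    ∫_0^2 -72*x^3 dx = -288;  ∫_0^2 36*x^2 dx = 96;  ∫_0^2 9 dx = 18.
  Sum: 18432/7 − 1536 + 1152/5 − 288 + 96 + 18 = 40374/35.
Adding: ||u||_{H^1}^2 = 3554/35 + 40374/35 = 43928/35.


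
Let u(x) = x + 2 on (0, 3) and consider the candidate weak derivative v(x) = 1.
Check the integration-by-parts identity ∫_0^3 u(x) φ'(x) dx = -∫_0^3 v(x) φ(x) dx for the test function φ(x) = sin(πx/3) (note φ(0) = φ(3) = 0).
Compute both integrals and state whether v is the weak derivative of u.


LHS = -6/π, RHS = -6/π. Yes, v = u' weakly.

u(x) = x + 2, classical derivative u'(x) = 1.
φ(x) = sin(πx/3), so φ'(x) = π*cos(π*x/3)/3.
Note φ(0) = φ(3) = 0, so the boundary term u·φ vanishes.
LHS = ∫_0^3 u(x) φ'(x) dx = ∫_0^3 (π*x*cos(π*x/3)/3 + 2*π*cos(π*x/3)/3) dx. Term by term:
  ∫_0^3 2*π*cos(π*x/3)/3 dx = 0;  ∫_0^3 π*x*cos(π*x/3)/3 dx = -6/π.
Sum: 0 − 6/π = -6/π.
So LHS = -6/π.
∫_0^3 v(x) φ(x) dx = ∫_0^3 (sin(π*x/3)) dx. Term by term:
  ∫_0^3 sin(π*x/3) dx = 6/π.
So RHS = -∫_0^3 v(x) φ(x) dx = -6/π.
LHS = RHS, so the identity holds for this test φ.
Moreover u is smooth here and v(x) = u'(x) = 1 pointwise, so the identity holds for every test function. Hence v is the weak derivative of u.


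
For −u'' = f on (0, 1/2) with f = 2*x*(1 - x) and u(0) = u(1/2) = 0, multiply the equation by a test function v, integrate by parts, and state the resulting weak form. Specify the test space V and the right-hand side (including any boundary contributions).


V = H^1_0(0, 1/2) (so v(0) = v(1/2) = 0); weak form: ∫_0^1/2 u'v' dx = ∫_0^1/2 (2*x*(1 - x)) v dx for all v ∈ V.

Multiply both sides by a test function v and integrate from 0 to 1/2:
  ∫_0^1/2 −u''(x) v(x) dx = ∫_0^1/2 f(x) v(x) dx.
Integrate the LHS by parts once:
  ∫_0^1/2 −u'' v dx = −[u'(x) v(x)]_0^1/2 + ∫_0^1/2 u'(x) v'(x) dx.
Thus ∫_0^1/2 u'(x) v'(x) dx = ∫_0^1/2 f(x) v(x) dx + [u'(x) v(x)]_0^1/2.
Choose V so that boundary terms are either known or forced to vanish.
u is Dirichlet: u(0) = u(1/2) = 0. Let V = H^1_0(0, 1/2); then v(0) = v(1/2) = 0, and [u' v]_0^1/2 = 0.
Weak formulation: find u (satisfying any essential BC) such that ∫_0^1/2 u'(x) v'(x) dx = ∫_0^1/2 f v dx for all v ∈ V.
Substituting f(x) = 2*x*(1 - x), the right-hand side is ∫_0^1/2 (2*x*(1 - x)) v dx.


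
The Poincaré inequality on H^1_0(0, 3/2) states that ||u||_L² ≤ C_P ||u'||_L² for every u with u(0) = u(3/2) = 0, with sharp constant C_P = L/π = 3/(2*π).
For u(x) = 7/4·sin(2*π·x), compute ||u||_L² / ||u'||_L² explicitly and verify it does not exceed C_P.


||u||_L² / ||u'||_L² = 1/(2*π) < C_P = 3/(2*π).

u(x) = 7/4·sin(2*π·x), so u'(x) = 7*π*cos(2*π*x)/2.
Writing u(x) = A·sin(kπx/L) with A = 7/4 and k = 3, use ∫_0^L sin²(kπx/L) dx = L/2 and ∫_0^L cos²(kπx/L) dx = L/2.
u² = 49/16·sin²(2*π·x) and (u')² = 49*π^2/4·cos²(2*π·x), and each of sin², cos² integrates to L/2 = 3/4 over (0, 3/2).
∫_0^3/2 u² dx = 147/64, so ||u||_L² = 7*sqrt(3)/8.
∫_0^3/2 (u')² dx = 147*π^2/16, so ||u'||_L² = 7*sqrt(3)*π/4.
Ratio ||u||_L² / ||u'||_L² = 1/(2*π).
Sharp Poincaré constant on H^1_0(0, 3/2) is C_P = L/π = 3/(2*π), achieved by sin(2*π/3·x).
This is the k = 3 harmonic; the ratio L/(kπ) is strictly less than C_P = L/π, consistent with the sharp inequality ||u||_L² ≤ C_P ||u'||_L².


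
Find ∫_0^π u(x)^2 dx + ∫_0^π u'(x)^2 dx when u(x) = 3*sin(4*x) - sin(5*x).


||u||_{H^1(0,π)}^2 = 179*π/2

u'(x) = 12*cos(4*x) - 5*cos(5*x).
Expand u² and (u')² and integrate term by term on (0, π), using: for integers n ≥ 1, ∫_0^π sin²(nx) dx = ∫_0^π cos²(nx) dx = π/2; for n ≠ n', ∫_0^π sin(nx)sin(n'x) dx = ∫_0^π cos(nx)cos(n'x) dx = 0; and by product-to-sum, ∫_0^π sin(nx)cos(n'x) dx = ½∫_0^π [sin((n+n')x) + sin((n−n')x)] dx, which is 0 when n+n' is even and 2n/(n²−n'²) when n+n' is odd (it need not vanish on (0, π)).
  u² squared terms: (-1)²·∫sin(5x)² dx = 1·π/2 = π/2;  (3)²·∫sin(4x)² dx = 9·π/2 = 9*π/2.
  u² cross terms: 2·(-1)·(3)·∫sin(5x)·sin(4x) dx = -6·(0) = 0.
  So ∫_0^π u² dx = π/2 + 9*π/2 + 0 = 5*π.
  (u')² squared terms: (-5)²·∫cos(5x)² dx = 25·π/2 = 25*π/2;  (12)²·∫cos(4x)² dx = 144·π/2 = 72*π.
  (u')² cross terms: 2·(-5)·(12)·∫cos(5x)·cos(4x) dx = -120·(0) = 0.
  So ∫_0^π (u')² dx = 25*π/2 + 72*π + 0 = 169*π/2.
||u||_{H^1}^2 = (5*π) + (169*π/2) = 179*π/2.


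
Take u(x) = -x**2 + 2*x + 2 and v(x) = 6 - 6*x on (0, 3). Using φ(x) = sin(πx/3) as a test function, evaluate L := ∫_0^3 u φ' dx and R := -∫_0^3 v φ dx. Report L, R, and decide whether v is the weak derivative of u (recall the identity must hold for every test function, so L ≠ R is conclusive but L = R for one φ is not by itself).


LHS = 6/π, RHS = 18/π. No, v is not the weak derivative of u.

u(x) = -x**2 + 2*x + 2, classical derivative u'(x) = 2 - 2*x.
φ(x) = sin(πx/3), so φ'(x) = π*cos(π*x/3)/3.
Note φ(0) = φ(3) = 0, so the boundary term u·φ vanishes.
LHS = ∫_0^3 u(x) φ'(x) dx = ∫_0^3 (-π*x^2*cos(π*x/3)/3 + 2*π*x*cos(π*x/3)/3 + 2*π*cos(π*x/3)/3) dx. Term by term:
  ∫_0^3 2*π*cos(π*x/3)/3 dx = 0;  ∫_0^3 -π*x^2*cos(π*x/3)/3 dx = 18/π;  ∫_0^3 2*π*x*cos(π*x/3)/3 dx = -12/π.
Sum: 0 + 18/π − 12/π = 6/π.
So LHS = 6/π.
∫_0^3 v(x) φ(x) dx = ∫_0^3 (-6*x*sin(π*x/3) + 6*sin(π*x/3)) dx. Term by term:
  ∫_0^3 6*sin(π*x/3) dx = 36/π;  ∫_0^3 -6*x*sin(π*x/3) dx = -54/π.
Sum: 36/π − 54/π = -18/π.
So RHS = -∫_0^3 v(x) φ(x) dx = 18/π.
LHS − RHS = -12/π ≠ 0, so the identity fails.
(For a valid weak derivative the identity must hold for EVERY test function, in particular this one. The failure shows v is NOT the weak derivative of u.)
Correct weak derivative would be u'(x) = 2 - 2*x.


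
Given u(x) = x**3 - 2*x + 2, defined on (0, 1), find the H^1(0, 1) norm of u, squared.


||u||_{H^1}^2 = 73/21

The H^1 norm (squared) on an interval (0, L) is
  ||u||_{H^1}^2 = ∫_0^L u(x)^2 dx + ∫_0^L u'(x)^2 dx.
Compute u'(x) = 3*x**2 - 2.
Then u(x)^2 = x**6 - 4*x**4 + 4*x**3 + 4*x**2 - 8*x + 4 and u'(x)^2 = 9*x**4 - 12*x**2 + 4.
Integrate each monomial from 0 to 1 using ∫_0^1 c·x^n dx = c·1^(n+1)/(n+1):
  ∫_0^1 u(x)^2 dx = ∫_0^1 (x^6 - 4*x^4 + 4*x^3 + 4*x^2 - 8*x + 4) dx. Term by term:
    ∫_0^1 x^6 dx = 1/7;  ∫_0^1 -4*x^4 dx = -4/5;  ∫_0^1 4*x^3 dx = 1;
    ∫_0^1 4*x^2 dx = 4/3;  ∫_0^1 -8*x dx = -4;  ∫_0^1 4 dx = 4.
  Sum: 1/7 − 4/5 + 1 + 4/3 − 4 + 4 = 176/105.
  ∫_0^1 u'(x)^2 dx = ∫_0^1 (9*x^4 - 12*x^2 + 4) dx. Term by term:
    ∫_0^1 9*x^4 dx = 9/5;  ∫_0^1 -12*x^2 dx = -4;  ∫_0^1 4 dx = 4.
  Sum: 9/5 − 4 + 4 = 9/5.
Adding: ||u||_{H^1}^2 = 176/105 + 9/5 = 73/21.


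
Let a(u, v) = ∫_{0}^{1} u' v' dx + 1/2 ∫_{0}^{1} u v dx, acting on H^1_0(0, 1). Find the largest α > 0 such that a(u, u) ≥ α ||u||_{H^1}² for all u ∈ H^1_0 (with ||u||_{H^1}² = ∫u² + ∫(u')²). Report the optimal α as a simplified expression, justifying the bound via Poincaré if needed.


α = (1/2 + π^2)/(1 + π^2)

Coercivity of a(·,·) on H^1_0(0, 1) means a(u, u) ≥ α ||u||_{H^1}² for every u ∈ H^1_0.
The interval has length L = 1, and Poincaré/coercivity depend only on L. Here a(u, u) = ∫(u')² + (1/2)·∫u².
Here 0 < c = 1/2 < 1. The condition a(u,u) ≥ α||u||_{H^1}² reads (1−α)∫(u')² ≥ (α−c)∫u². Any admissible α is ≤ 1 (rapidly oscillating u have ∫u²/∫(u')² → 0), and α = 1 would force 0 ≥ (1−c)∫u², impossible since c < 1; so 1−α > 0. By the sharp Poincaré inequality on H^1_0 of an interval of length L, ∫(u')² ≥ (π/L)²∫u² with equality for the first sine mode sin(π(x−x₀)/L) (x₀ the left endpoint), so the inequality holds for all u iff (1−α)(π/L)² ≥ α − c, i.e. α ≤ ((π/L)² + c)/((π/L)² + 1) = (1 + c(L/π)²)/(1 + (L/π)²). With (π/L)² = π^2 and c = 1/2, the largest admissible constant is α = ((π/L)² + c)/((π/L)² + 1).
Simplifying, α = (1/2 + π^2)/(1 + π^2).


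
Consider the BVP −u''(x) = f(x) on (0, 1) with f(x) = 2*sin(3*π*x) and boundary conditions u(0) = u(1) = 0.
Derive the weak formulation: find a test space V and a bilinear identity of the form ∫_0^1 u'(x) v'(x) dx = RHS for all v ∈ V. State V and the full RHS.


V = H^1_0(0, 1) (so v(0) = v(1) = 0); weak form: ∫_0^1 u'v' dx = ∫_0^1 (2*sin(3*π*x)) v dx for all v ∈ V.

Multiply both sides by a test function v and integrate from 0 to 1:
  ∫_0^1 −u''(x) v(x) dx = ∫_0^1 f(x) v(x) dx.
Integrate the LHS by parts once:
  ∫_0^1 −u'' v dx = −[u'(x) v(x)]_0^1 + ∫_0^1 u'(x) v'(x) dx.
Thus ∫_0^1 u'(x) v'(x) dx = ∫_0^1 f(x) v(x) dx + [u'(x) v(x)]_0^1.
Choose V so that boundary terms are either known or forced to vanish.
u is Dirichlet: u(0) = u(1) = 0. Let V = H^1_0(0, 1); then v(0) = v(1) = 0, and [u' v]_0^1 = 0.
Weak formulation: find u (satisfying any essential BC) such that ∫_0^1 u'(x) v'(x) dx = ∫_0^1 f v dx for all v ∈ V.
Substituting f(x) = 2*sin(3*π*x), the right-hand side is ∫_0^1 (2*sin(3*π*x)) v dx.


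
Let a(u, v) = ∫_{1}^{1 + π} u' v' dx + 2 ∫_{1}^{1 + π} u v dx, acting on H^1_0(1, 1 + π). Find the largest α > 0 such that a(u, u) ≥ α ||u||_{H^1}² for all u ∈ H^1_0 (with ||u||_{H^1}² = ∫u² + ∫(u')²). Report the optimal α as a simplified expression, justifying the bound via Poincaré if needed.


α = 1

Coercivity of a(·,·) on H^1_0(1, 1 + π) means a(u, u) ≥ α ||u||_{H^1}² for every u ∈ H^1_0.
The interval has length L = π, and Poincaré/coercivity depend only on L. Here a(u, u) = ∫(u')² + (2)·∫u².
Here c = 2 ≥ 1, so a(u,u) = ∫(u')² + c∫u² ≥ ∫(u')² + ∫u² = ||u||_{H^1}², i.e. α = 1 works. No larger α is possible: a(u,u) ≥ α||u||_{H^1}² means (1−α)∫(u')² ≥ (α−c)∫u², and for the modes u_n = sin(nπ(x−x₀)/L) (x₀ the left endpoint) one has ∫u_n²/∫(u_n')² = (L/(nπ))² → 0, so a(u_n,u_n)/||u_n||_{H^1}² → 1. Hence the optimal constant is α = 1.
Therefore α = 1.


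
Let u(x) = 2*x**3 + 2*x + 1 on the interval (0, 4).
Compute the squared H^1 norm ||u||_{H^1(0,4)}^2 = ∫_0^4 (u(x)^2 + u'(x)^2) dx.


||u||_{H^1}^2 = 2024276/105

The H^1 norm (squared) on an interval (0, L) is
  ||u||_{H^1}^2 = ∫_0^L u(x)^2 dx + ∫_0^L u'(x)^2 dx.
Compute u'(x) = 6*x**2 + 2.
Then u(x)^2 = 4*x**6 + 8*x**4 + 4*x**3 + 4*x**2 + 4*x + 1 and u'(x)^2 = 36*x**4 + 24*x**2 + 4.
Integrate each monomial from 0 to 4 using ∫_0^4 c·x^n dx = c·4^(n+1)/(n+1):
  ∫_0^4 u(x)^2 dx = ∫_0^4 (4*x^6 + 8*x^4 + 4*x^3 + 4*x^2 + 4*x + 1) dx. Term by term:
    ∫_0^4 4*x^6 dx = 65536/7;  ∫_0^4 8*x^4 dx = 8192/5;  ∫_0^4 4*x^3 dx = 256;
    ∫_0^4 4*x^2 dx = 256/3;  ∫_0^4 4*x dx = 32;  ∫_0^4 1 dx = 4.
  Sum: 65536/7 + 8192/5 + 256 + 256/3 + 32 + 4 = 1194692/105.
  ∫_0^4 u'(x)^2 dx = ∫_0^4 (36*x^4 + 24*x^2 + 4) dx. Term by term:
    ∫_0^4 36*x^4 dx = 36864/5;  ∫_0^4 24*x^2 dx = 512;  ∫_0^4 4 dx = 16.
  Sum: 36864/5 + 512 + 16 = 39504/5.
Adding: ||u||_{H^1}^2 = 1194692/105 + 39504/5 = 2024276/105.


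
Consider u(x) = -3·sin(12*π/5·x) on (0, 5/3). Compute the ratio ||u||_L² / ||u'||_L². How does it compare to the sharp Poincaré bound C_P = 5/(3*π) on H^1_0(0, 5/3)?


||u||_L² / ||u'||_L² = 5/(12*π) < C_P = 5/(3*π).

u(x) = -3·sin(12*π/5·x), so u'(x) = -36*π*cos(12*π*x/5)/5.
Writing u(x) = A·sin(kπx/L) with A = -3 and k = 4, use ∫_0^L sin²(kπx/L) dx = L/2 and ∫_0^L cos²(kπx/L) dx = L/2.
u² = 9·sin²(12*π/5·x) and (u')² = 1296*π^2/25·cos²(12*π/5·x), and each of sin², cos² integrates to L/2 = 5/6 over (0, 5/3).
∫_0^5/3 u² dx = 15/2, so ||u||_L² = sqrt(30)/2.
∫_0^5/3 (u')² dx = 216*π^2/5, so ||u'||_L² = 6*sqrt(30)*π/5.
Ratio ||u||_L² / ||u'||_L² = 5/(12*π).
Sharp Poincaré constant on H^1_0(0, 5/3) is C_P = L/π = 5/(3*π), achieved by sin(3*π/5·x).
This is the k = 4 harmonic; the ratio L/(kπ) is strictly less than C_P = L/π, consistent with the sharp inequality ||u||_L² ≤ C_P ||u'||_L².


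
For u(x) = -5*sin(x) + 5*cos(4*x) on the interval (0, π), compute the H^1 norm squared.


||u||_{H^1(0,π)}^2 = 340/3 + 475*π/2

u'(x) = -20*sin(4*x) - 5*cos(x).
Expand u² and (u')² and integrate term by term on (0, π), using: for integers n ≥ 1, ∫_0^π sin²(nx) dx = ∫_0^π cos²(nx) dx = π/2; for n ≠ n', ∫_0^π sin(nx)sin(n'x) dx = ∫_0^π cos(nx)cos(n'x) dx = 0; and by product-to-sum, ∫_0^π sin(nx)cos(n'x) dx = ½∫_0^π [sin((n+n')x) + sin((n−n')x)] dx, which is 0 when n+n' is even and 2n/(n²−n'²) when n+n' is odd (it need not vanish on (0, π)).
  u² squared terms: (-5)²·∫sin(x)² dx = 25·π/2 = 25*π/2;  (5)²·∫cos(4x)² dx = 25·π/2 = 25*π/2.
  u² cross terms: 2·(-5)·(5)·∫sin(x)·cos(4x) dx = -50·(-2/15) = 20/3.
  So ∫_0^π u² dx = 25*π/2 + 25*π/2 + 20/3 = 20/3 + 25*π.
  (u')² squared terms: (-20)²·∫sin(4x)² dx = 400·π/2 = 200*π;  (-5)²·∫cos(x)² dx = 25·π/2 = 25*π/2.
  (u')² cross terms: 2·(-20)·(-5)·∫sin(4x)·cos(x) dx = 200·(8/15) = 320/3.
  So ∫_0^π (u')² dx = 200*π + 25*π/2 + 320/3 = 320/3 + 425*π/2.
||u||_{H^1}^2 = (20/3 + 25*π) + (320/3 + 425*π/2) = 340/3 + 475*π/2.


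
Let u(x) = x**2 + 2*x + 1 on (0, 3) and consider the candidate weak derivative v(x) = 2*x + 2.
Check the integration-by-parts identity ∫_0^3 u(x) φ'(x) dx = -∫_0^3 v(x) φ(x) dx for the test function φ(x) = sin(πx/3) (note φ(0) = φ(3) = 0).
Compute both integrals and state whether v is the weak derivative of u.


LHS = -30/π, RHS = -30/π. Yes, v = u' weakly.

u(x) = x**2 + 2*x + 1, classical derivative u'(x) = 2*x + 2.
φ(x) = sin(πx/3), so φ'(x) = π*cos(π*x/3)/3.
Note φ(0) = φ(3) = 0, so the boundary term u·φ vanishes.
LHS = ∫_0^3 u(x) φ'(x) dx = ∫_0^3 (π*x^2*cos(π*x/3)/3 + 2*π*x*cos(π*x/3)/3 + π*cos(π*x/3)/3) dx. Term by term:
  ∫_0^3 π*cos(π*x/3)/3 dx = 0;  ∫_0^3 π*x^2*cos(π*x/3)/3 dx = -18/π;  ∫_0^3 2*π*x*cos(π*x/3)/3 dx = -12/π.
Sum: 0 − 18/π − 12/π = -30/π.
So LHS = -30/π.
∫_0^3 v(x) φ(x) dx = ∫_0^3 (2*x*sin(π*x/3) + 2*sin(π*x/3)) dx. Term by term:
  ∫_0^3 2*sin(π*x/3) dx = 12/π;  ∫_0^3 2*x*sin(π*x/3) dx = 18/π.
Sum: 12/π + 18/π = 30/π.
So RHS = -∫_0^3 v(x) φ(x) dx = -30/π.
LHS = RHS, so the identity holds for this test φ.
Moreover u is smooth here and v(x) = u'(x) = 2*x + 2 pointwise, so the identity holds for every test function. Hence v is the weak derivative of u.


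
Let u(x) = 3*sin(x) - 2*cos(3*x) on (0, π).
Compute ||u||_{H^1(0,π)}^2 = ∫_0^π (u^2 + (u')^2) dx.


||u||_{H^1(0,π)}^2 = 29*π

u'(x) = 6*sin(3*x) + 3*cos(x).
Expand u² and (u')² and integrate term by term on (0, π), using: for integers n ≥ 1, ∫_0^π sin²(nx) dx = ∫_0^π cos²(nx) dx = π/2; for n ≠ n', ∫_0^π sin(nx)sin(n'x) dx = ∫_0^π cos(nx)cos(n'x) dx = 0; and by product-to-sum, ∫_0^π sin(nx)cos(n'x) dx = ½∫_0^π [sin((n+n')x) + sin((n−n')x)] dx, which is 0 when n+n' is even and 2n/(n²−n'²) when n+n' is odd (it need not vanish on (0, π)).
  u² squared terms: (-2)²·∫cos(3x)² dx = 4·π/2 = 2*π;  (3)²·∫sin(x)² dx = 9·π/2 = 9*π/2.
  u² cross terms: 2·(-2)·(3)·∫cos(3x)·sin(x) dx = -12·(0) = 0.
  So ∫_0^π u² dx = 2*π + 9*π/2 + 0 = 13*π/2.
  (u')² squared terms: (3)²·∫cos(x)² dx = 9·π/2 = 9*π/2;  (6)²·∫sin(3x)² dx = 36·π/2 = 18*π.
  (u')² cross terms: 2·(3)·(6)·∫cos(x)·sin(3x) dx = 36·(0) = 0.
  So ∫_0^π (u')² dx = 9*π/2 + 18*π + 0 = 45*π/2.
||u||_{H^1}^2 = (13*π/2) + (45*π/2) = 29*π.


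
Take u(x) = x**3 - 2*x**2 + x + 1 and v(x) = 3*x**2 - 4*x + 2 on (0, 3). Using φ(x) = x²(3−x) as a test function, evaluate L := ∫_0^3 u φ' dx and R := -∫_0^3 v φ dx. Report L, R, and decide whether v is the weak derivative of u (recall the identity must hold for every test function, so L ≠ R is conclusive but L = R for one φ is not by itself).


LHS = -621/20, RHS = -189/5. No, v is not the weak derivative of u.

u(x) = x**3 - 2*x**2 + x + 1, classical derivative u'(x) = 3*x**2 - 4*x + 1.
φ(x) = x²(3−x), so φ'(x) = 3*x*(2 - x).
Note φ(0) = φ(3) = 0, so the boundary term u·φ vanishes.
LHS = ∫_0^3 u(x) φ'(x) dx = ∫_0^3 (-3*x^5 + 12*x^4 - 15*x^3 + 3*x^2 + 6*x) dx. Term by term:
  ∫_0^3 -3*x^5 dx = -729/2;  ∫_0^3 12*x^4 dx = 2916/5;  ∫_0^3 -15*x^3 dx = -1215/4;
  ∫_0^3 3*x^2 dx = 27;  ∫_0^3 6*x dx = 27.
Sum: -729/2 + 2916/5 − 1215/4 + 27 + 27 = -621/20.
So LHS = -621/20.
∫_0^3 v(x) φ(x) dx = ∫_0^3 (-3*x^5 + 13*x^4 - 14*x^3 + 6*x^2) dx. Term by term:
  ∫_0^3 -3*x^5 dx = -729/2;  ∫_0^3 13*x^4 dx = 3159/5;  ∫_0^3 -14*x^3 dx = -567/2;
  ∫_0^3 6*x^2 dx = 54.
Sum: -729/2 + 3159/5 − 567/2 + 54 = 189/5.
So RHS = -∫_0^3 v(x) φ(x) dx = -189/5.
LHS − RHS = 27/4 ≠ 0, so the identity fails.
(For a valid weak derivative the identity must hold for EVERY test function, in particular this one. The failure shows v is NOT the weak derivative of u.)
Correct weak derivative would be u'(x) = 3*x**2 - 4*x + 1.


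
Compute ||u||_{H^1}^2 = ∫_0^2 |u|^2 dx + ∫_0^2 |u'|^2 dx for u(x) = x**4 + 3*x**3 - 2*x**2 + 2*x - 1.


||u||_{H^1}^2 = 70594/45

The H^1 norm (squared) on an interval (0, L) is
  ||u||_{H^1}^2 = ∫_0^L u(x)^2 dx + ∫_0^L u'(x)^2 dx.
Compute u'(x) = 4*x**3 + 9*x**2 - 4*x + 2.
Then u(x)^2 = x**8 + 6*x**7 + 5*x**6 - 8*x**5 + 14*x**4 - 14*x**3 + 8*x**2 - 4*x + 1 and u'(x)^2 = 16*x**6 + 72*x**5 + 49*x**4 - 56*x**3 + 52*x**2 - 16*x + 4.
Integrate each monomial from 0 to 2 using ∫_0^2 c·x^n dx = c·2^(n+1)/(n+1):
  ∫_0^2 u(x)^2 dx = ∫_0^2 (x^8 + 6*x^7 + 5*x^6 - 8*x^5 + 14*x^4 - 14*x^3 + 8*x^2 - 4*x + 1) dx. Term by term:
    ∫_0^2 x^8 dx = 512/9;  ∫_0^2 6*x^7 dx = 192;  ∫_0^2 5*x^6 dx = 640/7;
    ∫_0^2 -8*x^5 dx = -256/3;  ∫_0^2 14*x^4 dx = 448/5;  ∫_0^2 -14*x^3 dx = -56;
    ∫_0^2 8*x^2 dx = 64/3;  ∫_0^2 -4*x dx = -8;  ∫_0^2 1 dx = 2.
  Sum: 512/9 + 192 + 640/7 − 256/3 + 448/5 − 56 + 64/3 − 8 + 2 = 95734/315.
  ∫_0^2 u'(x)^2 dx = ∫_0^2 (16*x^6 + 72*x^5 + 49*x^4 - 56*x^3 + 52*x^2 - 16*x + 4) dx. Term by term:
    ∫_0^2 16*x^6 dx = 2048/7;  ∫_0^2 72*x^5 dx = 768;  ∫_0^2 49*x^4 dx = 1568/5;
    ∫_0^2 -56*x^3 dx = -224;  ∫_0^2 52*x^2 dx = 416/3;  ∫_0^2 -16*x dx = -32;
    ∫_0^2 4 dx = 8.
  Sum: 2048/7 + 768 + 1568/5 − 224 + 416/3 − 32 + 8 = 132808/105.
Adding: ||u||_{H^1}^2 = 95734/315 + 132808/105 = 70594/45.


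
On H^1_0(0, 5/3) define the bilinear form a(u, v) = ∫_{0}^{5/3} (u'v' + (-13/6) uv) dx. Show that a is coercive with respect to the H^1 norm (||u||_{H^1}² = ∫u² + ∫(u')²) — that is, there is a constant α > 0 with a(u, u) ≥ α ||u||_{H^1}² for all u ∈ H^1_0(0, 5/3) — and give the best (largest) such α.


α = (-325 + 54*π^2)/(6*(25 + 9*π^2))

Coercivity of a(·,·) on H^1_0(0, 5/3) means a(u, u) ≥ α ||u||_{H^1}² for every u ∈ H^1_0.
The interval has length L = 5/3, and Poincaré/coercivity depend only on L. Here a(u, u) = ∫(u')² + (-13/6)·∫u².
Here c = -13/6 < 0 with |c| < (π/L)² = 9*π^2/25, so coercivity still holds. The condition a(u,u) ≥ α||u||_{H^1}² reads (1−α)∫(u')² ≥ (α−c)∫u². Any admissible α is ≤ 1 (rapidly oscillating u have ∫u²/∫(u')² → 0), and α = 1 would force 0 ≥ (1−c)∫u², impossible since c < 1; so 1−α > 0. By the sharp Poincaré inequality on H^1_0 of an interval of length L, ∫(u')² ≥ (π/L)²∫u² with equality for the first sine mode sin(π(x−x₀)/L) (x₀ the left endpoint), so the inequality holds for all u iff (1−α)(π/L)² ≥ α − c, i.e. α ≤ ((π/L)² + c)/((π/L)² + 1) = (1 + c(L/π)²)/(1 + (L/π)²). (Direct route, valid since c ≤ 0: Poincaré gives c∫u² ≥ c(L/π)²∫(u')², so a(u,u) ≥ (1 + c(L/π)²)∫(u')², while ||u||_{H^1}² ≤ (1 + (L/π)²)∫(u')²; dividing yields the same α.) With (π/L)² = 9*π^2/25 and c = -13/6, the largest admissible constant is α = ((π/L)² + c)/((π/L)² + 1).
Simplifying, α = (-325 + 54*π^2)/(6*(25 + 9*π^2)).


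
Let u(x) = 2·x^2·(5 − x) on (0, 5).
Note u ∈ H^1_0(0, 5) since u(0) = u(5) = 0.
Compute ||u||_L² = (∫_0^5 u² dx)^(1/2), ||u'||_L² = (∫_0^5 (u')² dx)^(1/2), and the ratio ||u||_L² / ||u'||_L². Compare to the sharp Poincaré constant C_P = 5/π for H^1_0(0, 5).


||u||_L² / ||u'||_L² = 5*sqrt(14)/14 < C_P = 5/π.

u(x) = 2·x^2·(5 − x), so u'(x) = 2*x*(10 - 3*x).
u(x) = 2·x^2·(5 − x) vanishes at x = 0 and x = 5, so u ∈ H^1_0(0, 5). Differentiate via the product rule and integrate the resulting polynomials term by term.
  ∫_0^5 u² dx = ∫_0^5 (4*x^6 - 40*x^5 + 100*x^4) dx. Term by term:
    ∫_0^5 4*x^6 dx = 312500/7;  ∫_0^5 -40*x^5 dx = -312500/3;  ∫_0^5 100*x^4 dx = 62500.
  Sum: 312500/7 − 312500/3 + 62500 = 62500/21.
  ∫_0^5 (u')² dx = ∫_0^5 (36*x^4 - 240*x^3 + 400*x^2) dx. Term by term:
    ∫_0^5 36*x^4 dx = 22500;  ∫_0^5 -240*x^3 dx = -37500;  ∫_0^5 400*x^2 dx = 50000/3.
  Sum: 22500 − 37500 + 50000/3 = 5000/3.
∫_0^5 u² dx = 62500/21, so ||u||_L² = 250*sqrt(21)/21.
∫_0^5 (u')² dx = 5000/3, so ||u'||_L² = 50*sqrt(6)/3.
Ratio ||u||_L² / ||u'||_L² = 5*sqrt(14)/14.
Sharp Poincaré constant on H^1_0(0, 5) is C_P = L/π = 5/π, achieved by sin(π/5·x).
A polynomial bump cannot attain the sharp Poincaré constant (only the first sine eigenfunction does), so the ratio is strictly less than C_P, consistent with ||u||_L² ≤ C_P ||u'||_L².


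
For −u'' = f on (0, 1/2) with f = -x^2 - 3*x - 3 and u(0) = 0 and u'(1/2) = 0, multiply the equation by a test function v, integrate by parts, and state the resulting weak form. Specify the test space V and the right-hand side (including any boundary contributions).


V = {v ∈ H^1(0, 1/2) : v(0) = 0} (test functions vanish at x = 0 where u is specified); weak form: ∫_0^1/2 u'v' dx = ∫_0^1/2 (-x^2 - 3*x - 3) v dx for all v ∈ V.

Multiply both sides by a test function v and integrate from 0 to 1/2:
  ∫_0^1/2 −u''(x) v(x) dx = ∫_0^1/2 f(x) v(x) dx.
Integrate the LHS by parts once:
  ∫_0^1/2 −u'' v dx = −[u'(x) v(x)]_0^1/2 + ∫_0^1/2 u'(x) v'(x) dx.
Thus ∫_0^1/2 u'(x) v'(x) dx = ∫_0^1/2 f(x) v(x) dx + [u'(x) v(x)]_0^1/2.
Choose V so that boundary terms are either known or forced to vanish.
Mixed BC: u(0) = 0 (Dirichlet) and u'(1/2) = 0 (Neumann). Define V = {v ∈ H^1(0, 1/2) : v(0) = 0}. Then [u' v]_0^1/2 = u'(1/2)·v(1/2) − u'(0)·0 = 0.
Weak formulation: find u (satisfying any essential BC) such that ∫_0^1/2 u'(x) v'(x) dx = ∫_0^1/2 f v dx for all v ∈ V (Dirichlet at 0 absorbed into V; the Neumann datum at x = 1/2 is zero, so no boundary term remains).
Substituting f(x) = -x^2 - 3*x - 3, the right-hand side is ∫_0^1/2 (-x^2 - 3*x - 3) v dx.


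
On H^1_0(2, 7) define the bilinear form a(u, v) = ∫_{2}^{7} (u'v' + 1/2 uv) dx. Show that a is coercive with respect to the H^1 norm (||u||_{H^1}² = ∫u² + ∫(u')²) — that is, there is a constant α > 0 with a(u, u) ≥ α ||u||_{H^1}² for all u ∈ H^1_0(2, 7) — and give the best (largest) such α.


α = (π^2 + 25/2)/(π^2 + 25)

Coercivity of a(·,·) on H^1_0(2, 7) means a(u, u) ≥ α ||u||_{H^1}² for every u ∈ H^1_0.
The interval has length L = 5, and Poincaré/coercivity depend only on L. Here a(u, u) = ∫(u')² + (1/2)·∫u².
Here 0 < c = 1/2 < 1. The condition a(u,u) ≥ α||u||_{H^1}² reads (1−α)∫(u')² ≥ (α−c)∫u². Any admissible α is ≤ 1 (rapidly oscillating u have ∫u²/∫(u')² → 0), and α = 1 would force 0 ≥ (1−c)∫u², impossible since c < 1; so 1−α > 0. By the sharp Poincaré inequality on H^1_0 of an interval of length L, ∫(u')² ≥ (π/L)²∫u² with equality for the first sine mode sin(π(x−x₀)/L) (x₀ the left endpoint), so the inequality holds for all u iff (1−α)(π/L)² ≥ α − c, i.e. α ≤ ((π/L)² + c)/((π/L)² + 1) = (1 + c(L/π)²)/(1 + (L/π)²). With (π/L)² = π^2/25 and c = 1/2, the largest admissible constant is α = ((π/L)² + c)/((π/L)² + 1).
Simplifying, α = (π^2 + 25/2)/(π^2 + 25).


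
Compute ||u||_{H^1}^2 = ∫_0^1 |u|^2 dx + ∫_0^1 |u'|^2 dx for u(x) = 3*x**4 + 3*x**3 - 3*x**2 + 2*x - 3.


||u||_{H^1}^2 = 4147/84

The H^1 norm (squared) on an interval (0, L) is
  ||u||_{H^1}^2 = ∫_0^L u(x)^2 dx + ∫_0^L u'(x)^2 dx.
Compute u'(x) = 12*x**3 + 9*x**2 - 6*x + 2.
Then u(x)^2 = 9*x**8 + 18*x**7 - 9*x**6 - 6*x**5 + 3*x**4 - 30*x**3 + 22*x**2 - 12*x + 9 and u'(x)^2 = 144*x**6 + 216*x**5 - 63*x**4 - 60*x**3 + 72*x**2 - 24*x + 4.
Integrate each monomial from 0 to 1 using ∫_0^1 c·x^n dx = c·1^(n+1)/(n+1):
  ∫_0^1 u(x)^2 dx = ∫_0^1 (9*x^8 + 18*x^7 - 9*x^6 - 6*x^5 + 3*x^4 - 30*x^3 + 22*x^2 - 12*x + 9) dx. Term by term:
    ∫_0^1 9*x^8 dx = 1;  ∫_0^1 18*x^7 dx = 9/4;  ∫_0^1 -9*x^6 dx = -9/7;
    ∫_0^1 -6*x^5 dx = -1;  ∫_0^1 3*x^4 dx = 3/5;  ∫_0^1 -30*x^3 dx = -15/2;
    ∫_0^1 22*x^2 dx = 22/3;  ∫_0^1 -12*x dx = -6;  ∫_0^1 9 dx = 9.
  Sum: 1 + 9/4 − 9/7 − 1 + 3/5 − 15/2 + 22/3 − 6 + 9 = 1847/420.
  ∫_0^1 u'(x)^2 dx = ∫_0^1 (144*x^6 + 216*x^5 - 63*x^4 - 60*x^3 + 72*x^2 - 24*x + 4) dx. Term by term:
    ∫_0^1 144*x^6 dx = 144/7;  ∫_0^1 216*x^5 dx = 36;  ∫_0^1 -63*x^4 dx = -63/5;
    ∫_0^1 -60*x^3 dx = -15;  ∫_0^1 72*x^2 dx = 24;  ∫_0^1 -24*x dx = -12;
    ∫_0^1 4 dx = 4.
  Sum: 144/7 + 36 − 63/5 − 15 + 24 − 12 + 4 = 1574/35.
Adding: ||u||_{H^1}^2 = 1847/420 + 1574/35 = 4147/84.


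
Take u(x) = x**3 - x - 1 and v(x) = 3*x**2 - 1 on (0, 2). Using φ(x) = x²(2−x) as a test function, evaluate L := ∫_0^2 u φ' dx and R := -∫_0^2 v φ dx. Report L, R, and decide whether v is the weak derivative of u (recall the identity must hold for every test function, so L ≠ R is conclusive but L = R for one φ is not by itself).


LHS = -76/15, RHS = -76/15. Yes, v = u' weakly.

u(x) = x**3 - x - 1, classical derivative u'(x) = 3*x**2 - 1.
φ(x) = x²(2−x), so φ'(x) = x*(4 - 3*x).
Note φ(0) = φ(2) = 0, so the boundary term u·φ vanishes.
LHS = ∫_0^2 u(x) φ'(x) dx = ∫_0^2 (-3*x^5 + 4*x^4 + 3*x^3 - x^2 - 4*x) dx. Term by term:
  ∫_0^2 -3*x^5 dx = -32;  ∫_0^2 4*x^4 dx = 128/5;  ∫_0^2 3*x^3 dx = 12;
  ∫_0^2 -x^2 dx = -8/3;  ∫_0^2 -4*x dx = -8.
Sum: -32 + 128/5 + 12 − 8/3 − 8 = -76/15.
So LHS = -76/15.
∫_0^2 v(x) φ(x) dx = ∫_0^2 (-3*x^5 + 6*x^4 + x^3 - 2*x^2) dx. Term by term:
  ∫_0^2 -3*x^5 dx = -32;  ∫_0^2 6*x^4 dx = 192/5;  ∫_0^2 x^3 dx = 4;
  ∫_0^2 -2*x^2 dx = -16/3.
Sum: -32 + 192/5 + 4 − 16/3 = 76/15.
So RHS = -∫_0^2 v(x) φ(x) dx = -76/15.
LHS = RHS, so the identity holds for this test φ.
Moreover u is smooth here and v(x) = u'(x) = 3*x**2 - 1 pointwise, so the identity holds for every test function. Hence v is the weak derivative of u.


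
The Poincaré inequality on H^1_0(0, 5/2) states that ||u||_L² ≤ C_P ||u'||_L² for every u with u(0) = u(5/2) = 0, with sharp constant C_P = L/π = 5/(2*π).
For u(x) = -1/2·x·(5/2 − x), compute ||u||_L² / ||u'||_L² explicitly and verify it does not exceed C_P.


||u||_L² / ||u'||_L² = sqrt(10)/4 < C_P = 5/(2*π).

u(x) = -1/2·x·(5/2 − x), so u'(x) = x - 5/4.
u(x) = -1/2·x·(5/2 − x) vanishes at x = 0 and x = 5/2, so u ∈ H^1_0(0, 5/2). Differentiate via the product rule and integrate the resulting polynomials term by term.
  ∫_0^5/2 u² dx = ∫_0^5/2 (x^4/4 - 5*x^3/4 + 25*x^2/16) dx. Term by term:
    ∫_0^5/2 x^4/4 dx = 625/128;  ∫_0^5/2 -5*x^3/4 dx = -3125/256;  ∫_0^5/2 25*x^2/16 dx = 3125/384.
  Sum: 625/128 − 3125/256 + 3125/384 = 625/768.
  ∫_0^5/2 (u')² dx = ∫_0^5/2 (x^2 - 5*x/2 + 25/16) dx. Term by term:
    ∫_0^5/2 x^2 dx = 125/24;  ∫_0^5/2 -5*x/2 dx = -125/16;  ∫_0^5/2 25/16 dx = 125/32.
  Sum: 125/24 − 125/16 + 125/32 = 125/96.
∫_0^5/2 u² dx = 625/768, so ||u||_L² = 25*sqrt(3)/48.
∫_0^5/2 (u')² dx = 125/96, so ||u'||_L² = 5*sqrt(30)/24.
Ratio ||u||_L² / ||u'||_L² = sqrt(10)/4.
Sharp Poincaré constant on H^1_0(0, 5/2) is C_P = L/π = 5/(2*π), achieved by sin(2*π/5·x).
A polynomial bump cannot attain the sharp Poincaré constant (only the first sine eigenfunction does), so the ratio is strictly less than C_P, consistent with ||u||_L² ≤ C_P ||u'||_L².


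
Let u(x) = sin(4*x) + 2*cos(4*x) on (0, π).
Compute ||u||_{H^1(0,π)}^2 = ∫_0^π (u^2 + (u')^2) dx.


||u||_{H^1(0,π)}^2 = 85*π/2

u'(x) = -8*sin(4*x) + 4*cos(4*x).
Expand u² and (u')² and integrate term by term on (0, π), using: for integers n ≥ 1, ∫_0^π sin²(nx) dx = ∫_0^π cos²(nx) dx = π/2; for n ≠ n', ∫_0^π sin(nx)sin(n'x) dx = ∫_0^π cos(nx)cos(n'x) dx = 0; and by product-to-sum, ∫_0^π sin(nx)cos(n'x) dx = ½∫_0^π [sin((n+n')x) + sin((n−n')x)] dx, which is 0 when n+n' is even and 2n/(n²−n'²) when n+n' is odd (it need not vanish on (0, π)).
  u² squared terms: (2)²·∫cos(4x)² dx = 4·π/2 = 2*π;  (1)²·∫sin(4x)² dx = 1·π/2 = π/2.
  u² cross terms: 2·(2)·(1)·∫cos(4x)·sin(4x) dx = 4·(0) = 0.
  So ∫_0^π u² dx = 2*π + π/2 + 0 = 5*π/2.
  (u')² squared terms: (-8)²·∫sin(4x)² dx = 64·π/2 = 32*π;  (4)²·∫cos(4x)² dx = 16·π/2 = 8*π.
  (u')² cross terms: 2·(-8)·(4)·∫sin(4x)·cos(4x) dx = -64·(0) = 0.
  So ∫_0^π (u')² dx = 32*π + 8*π + 0 = 40*π.
||u||_{H^1}^2 = (5*π/2) + (40*π) = 85*π/2.


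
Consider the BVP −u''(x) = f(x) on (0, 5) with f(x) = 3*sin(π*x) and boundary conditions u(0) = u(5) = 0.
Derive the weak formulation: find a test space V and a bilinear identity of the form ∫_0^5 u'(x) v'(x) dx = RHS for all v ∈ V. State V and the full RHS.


V = H^1_0(0, 5) (so v(0) = v(5) = 0); weak form: ∫_0^5 u'v' dx = ∫_0^5 (3*sin(π*x)) v dx for all v ∈ V.

Multiply both sides by a test function v and integrate from 0 to 5:
  ∫_0^5 −u''(x) v(x) dx = ∫_0^5 f(x) v(x) dx.
Integrate the LHS by parts once:
  ∫_0^5 −u'' v dx = −[u'(x) v(x)]_0^5 + ∫_0^5 u'(x) v'(x) dx.
Thus ∫_0^5 u'(x) v'(x) dx = ∫_0^5 f(x) v(x) dx + [u'(x) v(x)]_0^5.
Choose V so that boundary terms are either known or forced to vanish.
u is Dirichlet: u(0) = u(5) = 0. Let V = H^1_0(0, 5); then v(0) = v(5) = 0, and [u' v]_0^5 = 0.
Weak formulation: find u (satisfying any essential BC) such that ∫_0^5 u'(x) v'(x) dx = ∫_0^5 f v dx for all v ∈ V.
Substituting f(x) = 3*sin(π*x), the right-hand side is ∫_0^5 (3*sin(π*x)) v dx.


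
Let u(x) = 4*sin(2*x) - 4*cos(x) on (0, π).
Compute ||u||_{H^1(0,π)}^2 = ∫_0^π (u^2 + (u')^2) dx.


||u||_{H^1(0,π)}^2 = -256/3 + 56*π

u'(x) = 4*sin(x) + 8*cos(2*x).
Expand u² and (u')² and integrate term by term on (0, π), using: for integers n ≥ 1, ∫_0^π sin²(nx) dx = ∫_0^π cos²(nx) dx = π/2; for n ≠ n', ∫_0^π sin(nx)sin(n'x) dx = ∫_0^π cos(nx)cos(n'x) dx = 0; and by product-to-sum, ∫_0^π sin(nx)cos(n'x) dx = ½∫_0^π [sin((n+n')x) + sin((n−n')x)] dx, which is 0 when n+n' is even and 2n/(n²−n'²) when n+n' is odd (it need not vanish on (0, π)).
  u² squared terms: (-4)²·∫cos(x)² dx = 16·π/2 = 8*π;  (4)²·∫sin(2x)² dx = 16·π/2 = 8*π.
  u² cross terms: 2·(-4)·(4)·∫cos(x)·sin(2x) dx = -32·(4/3) = -128/3.
  So ∫_0^π u² dx = 8*π + 8*π − 128/3 = -128/3 + 16*π.
  (u')² squared terms: (4)²·∫sin(x)² dx = 16·π/2 = 8*π;  (8)²·∫cos(2x)² dx = 64·π/2 = 32*π.
  (u')² cross terms: 2·(4)·(8)·∫sin(x)·cos(2x) dx = 64·(-2/3) = -128/3.
  So ∫_0^π (u')² dx = 8*π + 32*π − 128/3 = -128/3 + 40*π.
||u||_{H^1}^2 = (-128/3 + 16*π) + (-128/3 + 40*π) = -256/3 + 56*π.


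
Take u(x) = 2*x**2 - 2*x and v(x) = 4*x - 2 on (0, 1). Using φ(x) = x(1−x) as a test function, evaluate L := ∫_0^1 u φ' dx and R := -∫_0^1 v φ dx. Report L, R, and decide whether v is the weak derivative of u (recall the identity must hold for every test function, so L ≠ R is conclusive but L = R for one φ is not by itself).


LHS = 0, RHS = 0. Yes, v = u' weakly.

u(x) = 2*x**2 - 2*x, classical derivative u'(x) = 4*x - 2.
φ(x) = x(1−x), so φ'(x) = 1 - 2*x.
Note φ(0) = φ(1) = 0, so the boundary term u·φ vanishes.
LHS = ∫_0^1 u(x) φ'(x) dx = ∫_0^1 (-4*x^3 + 6*x^2 - 2*x) dx. Term by term:
  ∫_0^1 -4*x^3 dx = -1;  ∫_0^1 6*x^2 dx = 2;  ∫_0^1 -2*x dx = -1.
Sum: -1 + 2 − 1 = 0.
So LHS = 0.
∫_0^1 v(x) φ(x) dx = ∫_0^1 (-4*x^3 + 6*x^2 - 2*x) dx. Term by term:
  ∫_0^1 -4*x^3 dx = -1;  ∫_0^1 6*x^2 dx = 2;  ∫_0^1 -2*x dx = -1.
Sum: -1 + 2 − 1 = 0.
So RHS = -∫_0^1 v(x) φ(x) dx = 0.
LHS = RHS, so the identity holds for this test φ.
Moreover u is smooth here and v(x) = u'(x) = 4*x - 2 pointwise, so the identity holds for every test function. Hence v is the weak derivative of u.


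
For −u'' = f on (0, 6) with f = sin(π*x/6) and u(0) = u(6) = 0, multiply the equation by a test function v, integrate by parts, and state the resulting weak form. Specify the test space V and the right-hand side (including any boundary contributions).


V = H^1_0(0, 6) (so v(0) = v(6) = 0); weak form: ∫_0^6 u'v' dx = ∫_0^6 (sin(π*x/6)) v dx for all v ∈ V.

Multiply both sides by a test function v and integrate from 0 to 6:
  ∫_0^6 −u''(x) v(x) dx = ∫_0^6 f(x) v(x) dx.
Integrate the LHS by parts once:
  ∫_0^6 −u'' v dx = −[u'(x) v(x)]_0^6 + ∫_0^6 u'(x) v'(x) dx.
Thus ∫_0^6 u'(x) v'(x) dx = ∫_0^6 f(x) v(x) dx + [u'(x) v(x)]_0^6.
Choose V so that boundary terms are either known or forced to vanish.
u is Dirichlet: u(0) = u(6) = 0. Let V = H^1_0(0, 6); then v(0) = v(6) = 0, and [u' v]_0^6 = 0.
Weak formulation: find u (satisfying any essential BC) such that ∫_0^6 u'(x) v'(x) dx = ∫_0^6 f v dx for all v ∈ V.
Substituting f(x) = sin(π*x/6), the right-hand side is ∫_0^6 (sin(π*x/6)) v dx.


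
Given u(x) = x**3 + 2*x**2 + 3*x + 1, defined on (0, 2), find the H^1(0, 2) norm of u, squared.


||u||_{H^1}^2 = 18896/35

The H^1 norm (squared) on an interval (0, L) is
  ||u||_{H^1}^2 = ∫_0^L u(x)^2 dx + ∫_0^L u'(x)^2 dx.
Compute u'(x) = 3*x**2 + 4*x + 3.
Then u(x)^2 = x**6 + 4*x**5 + 10*x**4 + 14*x**3 + 13*x**2 + 6*x + 1 and u'(x)^2 = 9*x**4 + 24*x**3 + 34*x**2 + 24*x + 9.
Integrate each monomial from 0 to 2 using ∫_0^2 c·x^n dx = c·2^(n+1)/(n+1):
  ∫_0^2 u(x)^2 dx = ∫_0^2 (x^6 + 4*x^5 + 10*x^4 + 14*x^3 + 13*x^2 + 6*x + 1) dx. Term by term:
    ∫_0^2 x^6 dx = 128/7;  ∫_0^2 4*x^5 dx = 128/3;  ∫_0^2 10*x^4 dx = 64;
    ∫_0^2 14*x^3 dx = 56;  ∫_0^2 13*x^2 dx = 104/3;  ∫_0^2 6*x dx = 12;
    ∫_0^2 1 dx = 2.
  Sum: 128/7 + 128/3 + 64 + 56 + 104/3 + 12 + 2 = 4822/21.
  ∫_0^2 u'(x)^2 dx = ∫_0^2 (9*x^4 + 24*x^3 + 34*x^2 + 24*x + 9) dx. Term by term:
    ∫_0^2 9*x^4 dx = 288/5;  ∫_0^2 24*x^3 dx = 96;  ∫_0^2 34*x^2 dx = 272/3;
    ∫_0^2 24*x dx = 48;  ∫_0^2 9 dx = 18.
  Sum: 288/5 + 96 + 272/3 + 48 + 18 = 4654/15.
Adding: ||u||_{H^1}^2 = 4822/21 + 4654/15 = 18896/35.


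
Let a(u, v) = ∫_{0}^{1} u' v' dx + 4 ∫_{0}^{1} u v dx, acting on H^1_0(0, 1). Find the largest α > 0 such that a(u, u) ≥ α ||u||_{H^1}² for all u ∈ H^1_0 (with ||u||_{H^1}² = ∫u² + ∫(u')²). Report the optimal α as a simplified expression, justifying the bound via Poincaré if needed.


α = 1

Coercivity of a(·,·) on H^1_0(0, 1) means a(u, u) ≥ α ||u||_{H^1}² for every u ∈ H^1_0.
The interval has length L = 1, and Poincaré/coercivity depend only on L. Here a(u, u) = ∫(u')² + (4)·∫u².
Here c = 4 ≥ 1, so a(u,u) = ∫(u')² + c∫u² ≥ ∫(u')² + ∫u² = ||u||_{H^1}², i.e. α = 1 works. No larger α is possible: a(u,u) ≥ α||u||_{H^1}² means (1−α)∫(u')² ≥ (α−c)∫u², and for the modes u_n = sin(nπ(x−x₀)/L) (x₀ the left endpoint) one has ∫u_n²/∫(u_n')² = (L/(nπ))² → 0, so a(u_n,u_n)/||u_n||_{H^1}² → 1. Hence the optimal constant is α = 1.
Therefore α = 1.


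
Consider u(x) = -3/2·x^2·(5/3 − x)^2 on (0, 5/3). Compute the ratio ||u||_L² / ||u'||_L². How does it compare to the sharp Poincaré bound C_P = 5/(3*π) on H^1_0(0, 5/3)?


||u||_L² / ||u'||_L² = 5*sqrt(3)/18 < C_P = 5/(3*π).

u(x) = -3/2·x^2·(5/3 − x)^2, so u'(x) = x*(-18*x^2 + 45*x - 25)/3.
u(x) = -3/2·x^2·(5/3 − x)^2 vanishes at x = 0 and x = 5/3, so u ∈ H^1_0(0, 5/3). Differentiate via the product rule and integrate the resulting polynomials term by term.
  ∫_0^5/3 u² dx = ∫_0^5/3 (9*x^8/4 - 15*x^7 + 75*x^6/2 - 125*x^5/3 + 625*x^4/36) dx. Term by term:
    ∫_0^5/3 9*x^8/4 dx = 1953125/78732;  ∫_0^5/3 -15*x^7 dx = -1953125/17496;  ∫_0^5/3 75*x^6/2 dx = 1953125/10206;
    ∫_0^5/3 -125*x^5/3 dx = -1953125/13122;  ∫_0^5/3 625*x^4/36 dx = 390625/8748.
  Sum: 1953125/78732 − 1953125/17496 + 1953125/10206 − 1953125/13122 + 390625/8748 = 390625/1102248.
  ∫_0^5/3 (u')² dx = ∫_0^5/3 (36*x^6 - 180*x^5 + 325*x^4 - 250*x^3 + 625*x^2/9) dx. Term by term:
    ∫_0^5/3 36*x^6 dx = 312500/1701;  ∫_0^5/3 -180*x^5 dx = -156250/243;  ∫_0^5/3 325*x^4 dx = 203125/243;
    ∫_0^5/3 -250*x^3 dx = -78125/162;  ∫_0^5/3 625*x^2/9 dx = 78125/729.
  Sum: 312500/1701 − 156250/243 + 203125/243 − 78125/162 + 78125/729 = 15625/10206.
∫_0^5/3 u² dx = 390625/1102248, so ||u||_L² = 625*sqrt(42)/6804.
∫_0^5/3 (u')² dx = 15625/10206, so ||u'||_L² = 125*sqrt(14)/378.
Ratio ||u||_L² / ||u'||_L² = 5*sqrt(3)/18.
Sharp Poincaré constant on H^1_0(0, 5/3) is C_P = L/π = 5/(3*π), achieved by sin(3*π/5·x).
A polynomial bump cannot attain the sharp Poincaré constant (only the first sine eigenfunction does), so the ratio is strictly less than C_P, consistent with ||u||_L² ≤ C_P ||u'||_L².


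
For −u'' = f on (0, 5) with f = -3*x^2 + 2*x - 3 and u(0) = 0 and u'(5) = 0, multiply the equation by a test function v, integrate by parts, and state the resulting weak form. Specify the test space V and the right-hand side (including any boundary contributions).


V = {v ∈ H^1(0, 5) : v(0) = 0} (test functions vanish at x = 0 where u is specified); weak form: ∫_0^5 u'v' dx = ∫_0^5 (-3*x^2 + 2*x - 3) v dx for all v ∈ V.

Multiply both sides by a test function v and integrate from 0 to 5:
  ∫_0^5 −u''(x) v(x) dx = ∫_0^5 f(x) v(x) dx.
Integrate the LHS by parts once:
  ∫_0^5 −u'' v dx = −[u'(x) v(x)]_0^5 + ∫_0^5 u'(x) v'(x) dx.
Thus ∫_0^5 u'(x) v'(x) dx = ∫_0^5 f(x) v(x) dx + [u'(x) v(x)]_0^5.
Choose V so that boundary terms are either known or forced to vanish.
Mixed BC: u(0) = 0 (Dirichlet) and u'(5) = 0 (Neumann). Define V = {v ∈ H^1(0, 5) : v(0) = 0}. Then [u' v]_0^5 = u'(5)·v(5) − u'(0)·0 = 0.
Weak formulation: find u (satisfying any essential BC) such that ∫_0^5 u'(x) v'(x) dx = ∫_0^5 f v dx for all v ∈ V (Dirichlet at 0 absorbed into V; the Neumann datum at x = 5 is zero, so no boundary term remains).
Substituting f(x) = -3*x^2 + 2*x - 3, the right-hand side is ∫_0^5 (-3*x^2 + 2*x - 3) v dx.
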